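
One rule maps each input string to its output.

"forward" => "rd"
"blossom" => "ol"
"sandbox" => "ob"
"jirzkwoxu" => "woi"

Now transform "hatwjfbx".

In each case the input is transformed by: sort the characters into reverse alphabetical order, then keep one character in every 3, starting at position 3 (positions 3rd, 6th, 9th, ...).
"hatwjfbx" → "xwtjhfba" → "tf".

tf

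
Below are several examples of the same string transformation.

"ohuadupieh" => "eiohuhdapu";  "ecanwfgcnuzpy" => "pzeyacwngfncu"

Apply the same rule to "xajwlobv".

boxvjalw

Looking at the pairs, the operation is to move the last 3 characters to the front (rotate right by 3), then swap each adjacent pair of characters (1↔2, 3↔4, ...).
For "xajwlobv", step one produces "obvxajwl"; step two turns that into "boxvjalw".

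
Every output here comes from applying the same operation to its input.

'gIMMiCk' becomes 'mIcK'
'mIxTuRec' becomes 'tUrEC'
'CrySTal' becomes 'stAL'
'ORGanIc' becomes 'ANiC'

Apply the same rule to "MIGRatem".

The pattern: flip the case of every letter, then delete the first 3 characters.
"MIGRatem" → "migrATEM" → "rATEM".

rATEM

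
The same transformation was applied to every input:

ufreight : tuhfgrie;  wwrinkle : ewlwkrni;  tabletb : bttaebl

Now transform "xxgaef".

fxexag

Looking at the pairs, the operation is to reverse the string, then take characters alternately from the front and the back (1st, last, 2nd, 2nd-last, ...).
Starting from "xxgaef": after the first operation, "feagxx"; after the second, "fxexag".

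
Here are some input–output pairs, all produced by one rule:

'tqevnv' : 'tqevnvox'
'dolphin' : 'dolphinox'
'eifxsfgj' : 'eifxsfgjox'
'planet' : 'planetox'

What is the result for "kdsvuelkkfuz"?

kdsvuelkkfuzox

The transformation: append "ox".
Doing the same to "kdsvuelkkfuz": "kdsvuelkkfuzox".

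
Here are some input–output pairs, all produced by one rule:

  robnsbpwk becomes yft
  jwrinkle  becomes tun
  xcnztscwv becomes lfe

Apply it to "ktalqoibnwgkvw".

tef

The transformation: shift every letter 9 places forward in the alphabet (wrapping around), then keep only the last 3 characters.
So "ktalqoibnwgkvw" becomes "tef".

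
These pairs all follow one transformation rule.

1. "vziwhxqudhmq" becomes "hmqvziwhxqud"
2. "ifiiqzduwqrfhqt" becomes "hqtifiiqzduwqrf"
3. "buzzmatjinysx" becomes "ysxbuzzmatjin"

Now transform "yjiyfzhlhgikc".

Each output is the input with this applied: move the last 3 characters to the front (rotate right by 3).
So "yjiyfzhlhgikc" becomes "ikcyjiyfzhlhg".

ikcyjiyfzhlhg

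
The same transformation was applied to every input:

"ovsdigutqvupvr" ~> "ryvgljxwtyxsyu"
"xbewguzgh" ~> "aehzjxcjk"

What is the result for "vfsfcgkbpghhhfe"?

yivifjnesjkkkih

Looking at the pairs, the operation is to shift every letter 3 places forward in the alphabet (wrapping around).
Applying that to "vfsfcgkbpghhhfe" gives "yivifjnesjkkkih".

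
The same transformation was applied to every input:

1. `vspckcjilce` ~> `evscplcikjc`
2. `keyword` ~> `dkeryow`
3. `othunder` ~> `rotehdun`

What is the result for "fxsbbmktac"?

cfxastbkbm

Looking at the pairs, the operation is to swap the first and last characters, then take characters alternately from the front and the back (1st, last, 2nd, 2nd-last, ...).
Doing the same to "fxsbbmktac": "cfxastbkbm".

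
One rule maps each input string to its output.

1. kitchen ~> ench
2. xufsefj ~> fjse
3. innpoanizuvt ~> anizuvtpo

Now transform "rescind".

Rule — delete the first 3 characters, then move the first 2 characters to the end (rotate left by 2).
Starting from "rescind": after the first operation, "cind"; after the second, "ndci".

ndci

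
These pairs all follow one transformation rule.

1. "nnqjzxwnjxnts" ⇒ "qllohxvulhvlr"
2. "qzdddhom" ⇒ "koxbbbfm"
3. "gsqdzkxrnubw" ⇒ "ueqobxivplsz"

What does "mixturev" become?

Rule — move the last character to the front, then shift every letter 2 places backward in the alphabet (wrapping around).
For "mixturev", step one produces "vmixture"; step two turns that into "tkgvrspc".

tkgvrspc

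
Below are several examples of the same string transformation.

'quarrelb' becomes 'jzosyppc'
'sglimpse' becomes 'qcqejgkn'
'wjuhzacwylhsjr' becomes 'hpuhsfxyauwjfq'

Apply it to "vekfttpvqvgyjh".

hftcidrrntotew

Looking at the pairs, the operation is to shift every letter 2 places backward in the alphabet (wrapping around), then move the last 2 characters to the front (rotate right by 2).
On "vekfttpvqvgyjh": the first step gives "tcidrrntotewhf", and the second then gives "hftcidrrntotew".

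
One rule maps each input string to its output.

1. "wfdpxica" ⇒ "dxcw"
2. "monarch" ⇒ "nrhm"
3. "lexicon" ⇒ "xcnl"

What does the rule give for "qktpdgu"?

What's happening: keep every other character starting from the first (positions 1st, 3rd, 5th, ...), then move the first character to the end.
On "qktpdgu": the first step gives "qtdu", and the second then gives "tduq".

tduq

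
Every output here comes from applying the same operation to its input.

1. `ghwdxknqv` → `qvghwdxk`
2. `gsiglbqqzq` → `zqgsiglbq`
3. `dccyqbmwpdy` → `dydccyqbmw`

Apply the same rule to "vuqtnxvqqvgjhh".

hhvuqtnxvqqvg

What's happening: move the last 2 characters to the front (rotate right by 2), then delete the last character.
Starting from "vuqtnxvqqvgjhh": after the first operation, "hhvuqtnxvqqvgj"; after the second, "hhvuqtnxvqqvg".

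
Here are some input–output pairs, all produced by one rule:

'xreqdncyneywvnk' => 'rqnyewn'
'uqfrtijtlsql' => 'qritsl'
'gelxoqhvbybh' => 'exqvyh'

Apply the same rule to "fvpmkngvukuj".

The pattern: keep every other character starting from the second (positions 2nd, 4th, 6th, ...).
Doing the same to "fvpmkngvukuj": "vmnvkj".

vmnvkj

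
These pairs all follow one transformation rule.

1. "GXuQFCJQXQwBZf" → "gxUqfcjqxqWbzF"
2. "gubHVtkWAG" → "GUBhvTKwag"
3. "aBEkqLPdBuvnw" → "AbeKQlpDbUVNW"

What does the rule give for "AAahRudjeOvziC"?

Looking at the pairs, the operation is to flip the case of every letter.
On "AAahRudjeOvziC" that produces "aaAHrUDJEoVZIc".

aaAHrUDJEoVZIc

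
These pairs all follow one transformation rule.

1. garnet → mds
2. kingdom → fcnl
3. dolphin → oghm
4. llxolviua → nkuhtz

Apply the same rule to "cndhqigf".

Rule — delete the first 3 characters, then shift every letter 1 place backward in the alphabet (wrapping around).
Working it through for "cndhqigf": intermediate "hqigf", final "gphfe".

gphfe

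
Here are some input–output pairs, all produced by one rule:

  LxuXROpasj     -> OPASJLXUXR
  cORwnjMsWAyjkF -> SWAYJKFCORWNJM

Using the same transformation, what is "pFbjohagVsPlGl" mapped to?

Looking at the pairs, the operation is to swap the front and back halves of the string, then convert every letter to uppercase.
Doing the same to "pFbjohagVsPlGl": "GVSPLGLPFBJOHA".

GVSPLGLPFBJOHA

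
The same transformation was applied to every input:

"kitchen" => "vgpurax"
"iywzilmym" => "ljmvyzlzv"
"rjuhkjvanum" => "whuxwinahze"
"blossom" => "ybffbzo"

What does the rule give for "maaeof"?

nnrbsz

What's happening: move the first character to the end, then shift every letter 13 places forward in the alphabet (wrapping around) — i.e. ROT13.
"maaeof" → "nnrbsz".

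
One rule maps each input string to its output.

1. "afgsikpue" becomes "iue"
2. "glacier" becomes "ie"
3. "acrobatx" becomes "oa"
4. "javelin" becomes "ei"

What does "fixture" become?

ue

In each case the input is transformed by: delete the first 3 characters, then keep only the vowels.
For "fixture", step one produces "ture"; step two turns that into "ue".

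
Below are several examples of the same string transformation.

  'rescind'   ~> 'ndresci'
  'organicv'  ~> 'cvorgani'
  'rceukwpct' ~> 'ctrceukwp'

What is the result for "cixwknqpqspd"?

The rule is to move the last 2 characters to the front (rotate right by 2).
For "cixwknqpqspd" the result is "pdcixwknqpqs".

pdcixwknqpqs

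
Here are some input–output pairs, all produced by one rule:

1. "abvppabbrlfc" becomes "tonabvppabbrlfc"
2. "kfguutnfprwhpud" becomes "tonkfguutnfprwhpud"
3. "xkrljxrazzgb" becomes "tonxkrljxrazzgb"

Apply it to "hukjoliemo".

tonhukjoliemo

The transformation: prepend "ton".
On "hukjoliemo" that produces "tonhukjoliemo".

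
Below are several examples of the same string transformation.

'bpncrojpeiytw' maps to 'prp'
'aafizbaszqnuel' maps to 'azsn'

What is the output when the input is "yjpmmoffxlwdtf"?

jmfw

The rule is to keep one character in every 3, starting at position 2 (positions 2nd, 5th, 8th, ...), then delete the last character.
Starting from "yjpmmoffxlwdtf": after the first operation, "jmfwf"; after the second, "jmfw".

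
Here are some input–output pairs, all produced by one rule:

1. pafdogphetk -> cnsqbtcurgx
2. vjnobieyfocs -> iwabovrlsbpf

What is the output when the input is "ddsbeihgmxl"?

qqforvutzky

Each output is the input with this applied: shift every letter 13 places forward in the alphabet (wrapping around) — i.e. ROT13.
So "ddsbeihgmxl" becomes "qqforvutzky".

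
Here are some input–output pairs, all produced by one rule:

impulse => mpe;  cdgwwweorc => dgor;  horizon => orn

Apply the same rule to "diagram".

iam

The rule is to swap each adjacent pair of characters (1↔2, 3↔4, ...), then keep one character in every 3, starting at position 1 (positions 1st, 4th, 7th, ...).
Starting from "diagram": after the first operation, "idgaarm"; after the second, "iam".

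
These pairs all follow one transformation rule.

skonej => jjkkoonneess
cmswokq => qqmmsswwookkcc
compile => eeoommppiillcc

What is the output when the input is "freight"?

ttrreeiigghhff

The pattern: swap the first and last characters, then double every character.
On "freight": the first step gives "treighf", and the second then gives "ttrreeiigghhff".
(Check on "skonej": → "jkones" → "jjkkoonneess" ✓)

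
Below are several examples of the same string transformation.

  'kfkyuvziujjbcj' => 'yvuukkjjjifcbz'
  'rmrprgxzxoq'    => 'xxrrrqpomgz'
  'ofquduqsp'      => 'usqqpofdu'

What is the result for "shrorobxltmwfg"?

wtsrroomlhgfbx

Looking at the pairs, the operation is to sort the characters into reverse alphabetical order, then move the first character to the end.
On "shrorobxltmwfg": the first step gives "xwtsrroomlhgfb", and the second then gives "wtsrroomlhgfbx".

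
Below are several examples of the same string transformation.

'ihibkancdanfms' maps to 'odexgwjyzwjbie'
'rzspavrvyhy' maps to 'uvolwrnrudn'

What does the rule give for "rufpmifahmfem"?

iqbliebwdiban

What's happening: shift every letter 4 places backward in the alphabet (wrapping around), then swap the first and last characters.
Starting from "rufpmifahmfem": after the first operation, "nqbliebwdibai"; after the second, "iqbliebwdiban".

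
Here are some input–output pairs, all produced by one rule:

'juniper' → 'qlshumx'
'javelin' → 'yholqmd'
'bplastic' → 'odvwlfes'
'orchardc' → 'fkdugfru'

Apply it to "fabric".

Looking at the pairs, the operation is to shift every letter 3 places forward in the alphabet (wrapping around), then move the first 2 characters to the end (rotate left by 2).
"fabric" → "ideulf" → "eulfid".

eulfid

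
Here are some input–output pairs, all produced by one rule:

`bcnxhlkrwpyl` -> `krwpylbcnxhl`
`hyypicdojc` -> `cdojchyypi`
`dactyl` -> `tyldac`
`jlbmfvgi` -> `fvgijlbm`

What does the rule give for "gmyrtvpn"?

Rule — swap the front and back halves of the string.
For "gmyrtvpn" the result is "tvpngmyr".

tvpngmyr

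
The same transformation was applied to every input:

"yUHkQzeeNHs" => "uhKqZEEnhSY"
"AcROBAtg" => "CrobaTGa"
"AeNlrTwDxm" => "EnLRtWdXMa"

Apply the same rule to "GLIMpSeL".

limPsElg

In each case the input is transformed by: move the first character to the end, then flip the case of every letter.
Applying that to "GLIMpSeL" gives "limPsElg".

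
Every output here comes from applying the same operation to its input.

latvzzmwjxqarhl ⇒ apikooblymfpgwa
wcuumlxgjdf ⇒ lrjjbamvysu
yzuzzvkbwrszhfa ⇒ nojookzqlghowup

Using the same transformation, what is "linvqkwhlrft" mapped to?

axckfzlwagui

What's happening: shift every letter 11 places backward in the alphabet (wrapping around).
So "linvqkwhlrft" becomes "axckfzlwagui".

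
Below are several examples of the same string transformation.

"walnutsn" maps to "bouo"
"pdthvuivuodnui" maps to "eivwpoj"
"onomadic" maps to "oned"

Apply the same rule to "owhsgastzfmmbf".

Looking at the pairs, the operation is to keep every other character starting from the second (positions 2nd, 4th, 6th, ...), then shift every letter 1 place forward in the alphabet (wrapping around).
"owhsgastzfmmbf" → "wsatfmf" → "xtbugng".

xtbugng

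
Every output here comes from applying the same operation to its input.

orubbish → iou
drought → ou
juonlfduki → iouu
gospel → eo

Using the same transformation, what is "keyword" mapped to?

eo

Looking at the pairs, the operation is to sort the characters into alphabetical order, then keep only the vowels.
Applying both steps to "keyword": "dekorwy", then "eo".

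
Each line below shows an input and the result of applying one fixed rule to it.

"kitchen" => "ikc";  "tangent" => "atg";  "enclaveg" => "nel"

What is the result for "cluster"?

The transformation: swap each adjacent pair of characters (1↔2, 3↔4, ...), then keep only the first 3 characters.
Working it through for "cluster": intermediate "lcsuetr", final "lcs".
(Check on "enclaveg": → "nelcvage" → "nel" ✓)

lcs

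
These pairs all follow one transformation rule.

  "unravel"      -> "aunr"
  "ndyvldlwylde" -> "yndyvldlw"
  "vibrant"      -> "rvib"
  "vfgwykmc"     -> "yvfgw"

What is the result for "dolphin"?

The rule is to delete the last 3 characters, then move the last character to the front.
On "dolphin": the first step gives "dolp", and the second then gives "pdol".
(Check on "vibrant": → "vibr" → "rvib" ✓)

pdol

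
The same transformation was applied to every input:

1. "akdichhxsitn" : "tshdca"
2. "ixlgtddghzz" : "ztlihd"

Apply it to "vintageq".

The pattern: keep every other character starting from the first (positions 1st, 3rd, 5th, ...), then sort the characters into reverse alphabetical order.
For "vintageq", step one produces "vnae"; step two turns that into "vnea".
(Check on "ixlgtddghzz": → "iltdhz" → "ztlihd" ✓)

vnea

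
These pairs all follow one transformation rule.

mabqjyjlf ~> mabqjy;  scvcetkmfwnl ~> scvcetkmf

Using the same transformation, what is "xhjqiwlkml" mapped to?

What's happening: delete the last 3 characters.
On "xhjqiwlkml" that produces "xhjqiwl".

xhjqiwl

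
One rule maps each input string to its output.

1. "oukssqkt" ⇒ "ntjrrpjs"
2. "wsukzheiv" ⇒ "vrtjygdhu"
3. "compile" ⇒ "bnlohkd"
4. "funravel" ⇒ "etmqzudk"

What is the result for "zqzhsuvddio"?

ypygrtucchn

Rule — shift every letter 1 place backward in the alphabet (wrapping around).
"zqzhsuvddio" → "ypygrtucchn".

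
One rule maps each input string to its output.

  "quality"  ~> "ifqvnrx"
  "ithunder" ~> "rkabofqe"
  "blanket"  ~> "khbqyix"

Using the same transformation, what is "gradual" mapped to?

arxidox

Rule — move the first 3 characters to the end (rotate left by 3), then shift every letter 3 places backward in the alphabet (wrapping around).
"gradual" → "dualgra" → "arxidox".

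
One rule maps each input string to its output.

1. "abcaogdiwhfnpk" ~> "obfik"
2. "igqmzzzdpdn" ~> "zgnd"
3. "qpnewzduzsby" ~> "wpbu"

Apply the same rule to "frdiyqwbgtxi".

The pattern: keep one character in every 3, starting at position 2 (positions 2nd, 5th, 8th, ...), then swap each adjacent pair of characters (1↔2, 3↔4, ...).
For "frdiyqwbgtxi" the result is "yrxb".
(Check on "abcaogdiwhfnpk": → "boifk" → "obfik" ✓)

yrxb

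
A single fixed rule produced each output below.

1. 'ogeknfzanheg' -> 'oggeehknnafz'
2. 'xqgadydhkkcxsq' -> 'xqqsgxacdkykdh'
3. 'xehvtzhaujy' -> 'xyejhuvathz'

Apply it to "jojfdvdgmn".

jnomjgfddv

The transformation: take characters alternately from the front and the back (1st, last, 2nd, 2nd-last, ...).
For "jojfdvdgmn" the result is "jnomjgfddv".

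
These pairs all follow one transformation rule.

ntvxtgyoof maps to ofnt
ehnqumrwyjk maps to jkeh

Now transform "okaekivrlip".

Each output is the input with this applied: move the first 2 characters to the end (rotate left by 2), then keep only the last 4 characters.
Starting from "okaekivrlip": after the first operation, "aekivrlipok"; after the second, "ipok".
(Check on "ntvxtgyoof": → "vxtgyoofnt" → "ofnt" ✓)

ipok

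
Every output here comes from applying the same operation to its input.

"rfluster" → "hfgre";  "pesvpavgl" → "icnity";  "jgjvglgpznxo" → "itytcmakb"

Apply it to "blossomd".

ffbzq

The rule is to delete the first 3 characters, then shift every letter 13 places forward in the alphabet (wrapping around) — i.e. ROT13.
On "blossomd": the first step gives "ssomd", and the second then gives "ffbzq".
(Check on "jgjvglgpznxo": → "vglgpznxo" → "itytcmakb" ✓)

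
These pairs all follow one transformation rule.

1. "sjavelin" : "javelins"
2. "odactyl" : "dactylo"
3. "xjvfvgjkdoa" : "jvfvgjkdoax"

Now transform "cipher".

ipherc

What's happening: move the first character to the end.
On "cipher" that produces "ipherc".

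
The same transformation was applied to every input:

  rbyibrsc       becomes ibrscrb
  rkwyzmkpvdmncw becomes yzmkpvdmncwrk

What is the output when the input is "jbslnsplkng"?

lnsplkngjb

Each output is the input with this applied: move the first 3 characters to the end (rotate left by 3), then delete the last character.
Applying both steps to "jbslnsplkng": "lnsplkngjbs", then "lnsplkngjb".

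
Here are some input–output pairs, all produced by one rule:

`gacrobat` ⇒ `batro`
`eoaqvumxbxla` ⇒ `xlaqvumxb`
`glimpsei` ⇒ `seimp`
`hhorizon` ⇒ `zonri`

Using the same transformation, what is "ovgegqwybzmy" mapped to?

Each output is the input with this applied: delete the first 3 characters, then move the last 3 characters to the front (rotate right by 3).
On "ovgegqwybzmy" that produces "zmyegqwyb".

zmyegqwyb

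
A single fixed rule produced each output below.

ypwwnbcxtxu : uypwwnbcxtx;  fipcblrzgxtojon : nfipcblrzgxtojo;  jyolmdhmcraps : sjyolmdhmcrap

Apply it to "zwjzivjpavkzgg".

gzwjzivjpavkzg

In each case the input is transformed by: move the last character to the front.
Doing the same to "zwjzivjpavkzgg": "gzwjzivjpavkzg".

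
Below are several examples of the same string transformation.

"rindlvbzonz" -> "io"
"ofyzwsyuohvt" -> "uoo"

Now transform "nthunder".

ue

The transformation: move the first character to the end, then keep only the vowels.
"nthunder" → "thundern" → "ue".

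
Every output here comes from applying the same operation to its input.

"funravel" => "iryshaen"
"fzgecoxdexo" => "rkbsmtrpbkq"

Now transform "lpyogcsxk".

In each case the input is transformed by: shift every letter 13 places forward in the alphabet (wrapping around) — i.e. ROT13, then move the last 3 characters to the front (rotate right by 3).
Applying both steps to "lpyogcsxk": "yclbtpfkx", then "fkxyclbtp".

fkxyclbtp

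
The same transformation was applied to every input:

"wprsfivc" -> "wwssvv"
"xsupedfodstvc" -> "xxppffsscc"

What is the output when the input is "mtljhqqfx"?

mmjjqq

Rule — keep one character in every 3, starting at position 1 (positions 1st, 4th, 7th, ...), then double every character.
On "mtljhqqfx": the first step gives "mjq", and the second then gives "mmjjqq".
(Check on "wprsfivc": → "wsv" → "wwssvv" ✓)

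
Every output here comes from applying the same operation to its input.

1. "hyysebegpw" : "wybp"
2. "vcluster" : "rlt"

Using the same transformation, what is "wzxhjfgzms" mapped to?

Rule — move the last character to the front, then keep one character in every 3, starting at position 1 (positions 1st, 4th, 7th, ...).
"wzxhjfgzms" → "sxfm".
(Check on "vcluster": → "rvcluste" → "rlt" ✓)

sxfm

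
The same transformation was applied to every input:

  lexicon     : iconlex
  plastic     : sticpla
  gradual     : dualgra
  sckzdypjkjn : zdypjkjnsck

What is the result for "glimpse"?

The transformation: move the first 3 characters to the end (rotate left by 3).
Doing the same to "glimpse": "mpsegli".

mpsegli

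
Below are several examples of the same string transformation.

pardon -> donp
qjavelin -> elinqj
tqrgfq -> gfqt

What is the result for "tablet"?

lett

The pattern: swap the front and back halves of the string, then delete the last 2 characters.
For "tablet", step one produces "lettab"; step two turns that into "lett".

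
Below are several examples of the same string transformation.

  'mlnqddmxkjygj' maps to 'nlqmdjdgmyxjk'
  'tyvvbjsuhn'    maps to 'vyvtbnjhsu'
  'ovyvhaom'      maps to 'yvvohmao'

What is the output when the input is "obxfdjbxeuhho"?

xbfodojhbhxue

Each output is the input with this applied: move the first 2 characters to the end (rotate left by 2), then take characters alternately from the front and the back (1st, last, 2nd, 2nd-last, ...).
"obxfdjbxeuhho" → "xbfodojhbhxue".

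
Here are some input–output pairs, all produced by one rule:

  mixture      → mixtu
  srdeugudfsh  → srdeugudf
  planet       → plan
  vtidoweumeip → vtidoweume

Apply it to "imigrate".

imigra

What's happening: delete the last 2 characters.
Doing the same to "imigrate": "imigra".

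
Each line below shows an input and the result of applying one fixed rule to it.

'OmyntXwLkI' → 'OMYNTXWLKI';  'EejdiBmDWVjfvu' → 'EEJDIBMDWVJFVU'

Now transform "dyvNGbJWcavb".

The rule is to convert every letter to uppercase.
On "dyvNGbJWcavb" that produces "DYVNGBJWCAVB".

DYVNGBJWCAVB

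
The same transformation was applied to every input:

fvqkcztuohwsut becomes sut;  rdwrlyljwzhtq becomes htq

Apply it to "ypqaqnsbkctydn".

The rule is to keep only the last 3 characters.
On "ypqaqnsbkctydn" that produces "ydn".

ydn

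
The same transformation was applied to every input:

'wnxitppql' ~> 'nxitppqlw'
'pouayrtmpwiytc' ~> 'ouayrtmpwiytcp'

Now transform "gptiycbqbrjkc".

In each case the input is transformed by: move the first character to the end.
"gptiycbqbrjkc" → "ptiycbqbrjkcg".

ptiycbqbrjkcg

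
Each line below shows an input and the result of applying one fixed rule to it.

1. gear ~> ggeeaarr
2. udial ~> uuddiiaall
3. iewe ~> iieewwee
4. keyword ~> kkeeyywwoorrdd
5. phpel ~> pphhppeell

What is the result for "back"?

bbaacckk

Each output is the input with this applied: double every character.
For "back" the result is "bbaacckk".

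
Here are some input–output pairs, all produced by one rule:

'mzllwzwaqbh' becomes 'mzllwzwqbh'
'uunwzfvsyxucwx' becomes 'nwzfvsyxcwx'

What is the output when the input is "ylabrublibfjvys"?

The transformation: remove every vowel.
So "ylabrublibfjvys" becomes "ylbrblbfjvys".

ylbrblbfjvys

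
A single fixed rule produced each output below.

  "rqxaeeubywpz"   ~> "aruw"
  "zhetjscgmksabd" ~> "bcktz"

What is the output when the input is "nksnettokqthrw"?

nnqrt

Each output is the input with this applied: keep one character in every 3, starting at position 1 (positions 1st, 4th, 7th, ...), then sort the characters into alphabetical order.
"nksnettokqthrw" → "nntqr" → "nnqrt".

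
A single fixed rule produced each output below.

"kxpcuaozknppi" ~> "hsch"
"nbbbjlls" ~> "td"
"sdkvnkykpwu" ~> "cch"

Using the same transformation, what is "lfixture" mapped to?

What's happening: keep one character in every 3, starting at position 3 (positions 3rd, 6th, 9th, ...), then shift every letter 8 places backward in the alphabet (wrapping around).
Applying both steps to "lfixture": "iu", then "am".

am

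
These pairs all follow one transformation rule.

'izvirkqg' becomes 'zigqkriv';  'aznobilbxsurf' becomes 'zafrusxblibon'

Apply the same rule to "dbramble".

The pattern: reverse the string, then move the last 2 characters to the front (rotate right by 2).
Working it through for "dbramble": intermediate "elbmarbd", final "bdelbmar".

bdelbmar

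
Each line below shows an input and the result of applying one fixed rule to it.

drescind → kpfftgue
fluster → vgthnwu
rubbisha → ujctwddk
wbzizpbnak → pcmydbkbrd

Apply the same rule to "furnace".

ceghwtp

The pattern: move the last 3 characters to the front (rotate right by 3), then shift every letter 2 places forward in the alphabet (wrapping around).
Applying that to "furnace" gives "ceghwtp".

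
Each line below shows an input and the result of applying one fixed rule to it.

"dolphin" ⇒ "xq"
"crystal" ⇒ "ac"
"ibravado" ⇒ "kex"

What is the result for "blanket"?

The rule is to keep one character in every 3, starting at position 2 (positions 2nd, 5th, 8th, ...), then shift every letter 9 places forward in the alphabet (wrapping around).
Starting from "blanket": after the first operation, "lk"; after the second, "ut".

ut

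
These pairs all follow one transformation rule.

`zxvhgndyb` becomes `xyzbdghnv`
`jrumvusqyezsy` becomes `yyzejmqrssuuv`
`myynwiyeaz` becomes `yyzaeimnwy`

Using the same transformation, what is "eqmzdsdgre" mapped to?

rszddeegmq

The rule is to sort the characters into alphabetical order, then move the last 3 characters to the front (rotate right by 3).
Starting from "eqmzdsdgre": after the first operation, "ddeegmqrsz"; after the second, "rszddeegmq".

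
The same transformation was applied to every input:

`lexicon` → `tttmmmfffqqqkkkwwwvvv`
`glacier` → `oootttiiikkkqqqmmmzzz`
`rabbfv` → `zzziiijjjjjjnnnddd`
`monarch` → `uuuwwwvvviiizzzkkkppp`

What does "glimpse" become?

The transformation: repeat every character 3 times, then shift every letter 8 places forward in the alphabet (wrapping around).
On "glimpse": the first step gives "gggllliiimmmpppssseee", and the second then gives "oootttqqquuuxxxaaammm".
(Check on "monarch": → "mmmooonnnaaarrrccchhh" → "uuuwwwvvviiizzzkkkppp" ✓)

oootttqqquuuxxxaaammm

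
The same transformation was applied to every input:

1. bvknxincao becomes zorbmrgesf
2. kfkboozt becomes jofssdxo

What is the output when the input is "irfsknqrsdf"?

vjworuvwhjm

The rule is to shift every letter 4 places forward in the alphabet (wrapping around), then move the first character to the end.
Starting from "irfsknqrsdf": after the first operation, "mvjworuvwhj"; after the second, "vjworuvwhjm".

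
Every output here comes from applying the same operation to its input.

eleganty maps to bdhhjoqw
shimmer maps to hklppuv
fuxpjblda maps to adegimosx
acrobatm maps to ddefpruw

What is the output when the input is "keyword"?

bghnruz

What's happening: shift every letter 3 places forward in the alphabet (wrapping around), then sort the characters into alphabetical order.
On "keyword": the first step gives "nhbzrug", and the second then gives "bghnruz".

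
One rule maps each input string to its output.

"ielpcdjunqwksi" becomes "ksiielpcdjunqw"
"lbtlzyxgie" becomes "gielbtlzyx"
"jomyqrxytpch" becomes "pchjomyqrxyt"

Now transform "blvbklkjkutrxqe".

xqeblvbklkjkutr

The transformation: move the last 3 characters to the front (rotate right by 3).
Applying that to "blvbklkjkutrxqe" gives "xqeblvbklkjkutr".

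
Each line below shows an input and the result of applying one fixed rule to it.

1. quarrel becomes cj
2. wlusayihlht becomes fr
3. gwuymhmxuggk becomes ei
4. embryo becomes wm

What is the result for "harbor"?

mp

In each case the input is transformed by: shift every letter 2 places backward in the alphabet (wrapping around), then keep only the last 2 characters.
Starting from "harbor": after the first operation, "fypzmp"; after the second, "mp".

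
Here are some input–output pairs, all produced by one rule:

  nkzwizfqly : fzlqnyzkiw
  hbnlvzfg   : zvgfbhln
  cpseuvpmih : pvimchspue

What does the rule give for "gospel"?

epglso

Looking at the pairs, the operation is to swap the front and back halves of the string, then swap each adjacent pair of characters (1↔2, 3↔4, ...).
Working it through for "gospel": intermediate "pelgos", final "epglso".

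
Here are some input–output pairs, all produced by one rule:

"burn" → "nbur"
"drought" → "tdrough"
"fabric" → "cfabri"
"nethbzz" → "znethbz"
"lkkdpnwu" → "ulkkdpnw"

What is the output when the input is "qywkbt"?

What's happening: move the last character to the front.
Applying that to "qywkbt" gives "tqywkb".

tqywkb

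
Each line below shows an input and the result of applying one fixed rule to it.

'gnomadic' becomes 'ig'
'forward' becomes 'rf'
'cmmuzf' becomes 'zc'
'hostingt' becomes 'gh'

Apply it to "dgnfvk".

Rule — swap the first and last characters, then keep only the last 2 characters.
For "dgnfvk" the result is "vd".

vd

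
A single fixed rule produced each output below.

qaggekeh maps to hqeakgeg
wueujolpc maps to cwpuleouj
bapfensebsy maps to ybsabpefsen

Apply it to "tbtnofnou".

Rule — reverse the string, then take characters alternately from the front and the back (1st, last, 2nd, 2nd-last, ...).
Doing the same to "tbtnofnou": "utobntfno".

utobntfno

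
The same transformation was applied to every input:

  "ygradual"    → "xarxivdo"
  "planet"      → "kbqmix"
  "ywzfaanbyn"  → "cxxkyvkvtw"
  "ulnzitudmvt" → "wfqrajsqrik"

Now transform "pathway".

In each case the input is transformed by: move the first 3 characters to the end (rotate left by 3), then shift every letter 3 places backward in the alphabet (wrapping around).
Applying both steps to "pathway": "hwaypat", then "etxvmxq".

etxvmxq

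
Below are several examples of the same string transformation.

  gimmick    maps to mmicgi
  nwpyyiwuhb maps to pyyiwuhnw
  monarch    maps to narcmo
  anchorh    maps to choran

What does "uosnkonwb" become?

snkonwuo

In each case the input is transformed by: delete the last character, then move the first 2 characters to the end (rotate left by 2).
So "uosnkonwb" becomes "snkonwuo".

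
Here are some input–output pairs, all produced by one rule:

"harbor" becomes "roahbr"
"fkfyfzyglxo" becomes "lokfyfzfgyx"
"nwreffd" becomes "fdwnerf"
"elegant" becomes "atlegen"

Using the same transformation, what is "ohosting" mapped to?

gnhosoit

Each output is the input with this applied: swap each adjacent pair of characters (1↔2, 3↔4, ...), then move the last 2 characters to the front (rotate right by 2).
Applying both steps to "ohosting": "hosoitgn", then "gnhosoit".
(Check on "elegant": → "legenat" → "atlegen" ✓)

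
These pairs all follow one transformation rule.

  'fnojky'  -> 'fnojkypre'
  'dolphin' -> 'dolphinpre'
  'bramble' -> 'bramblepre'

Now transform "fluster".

Rule — append "pre".
Doing the same to "fluster": "flusterpre".

flusterpre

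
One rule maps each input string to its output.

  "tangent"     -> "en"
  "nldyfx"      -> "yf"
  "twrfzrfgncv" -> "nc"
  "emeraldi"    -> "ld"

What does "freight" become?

The transformation: move the last 3 characters to the front (rotate right by 3), then keep only the first 2 characters.
"freight" → "ghtfrei" → "gh".

gh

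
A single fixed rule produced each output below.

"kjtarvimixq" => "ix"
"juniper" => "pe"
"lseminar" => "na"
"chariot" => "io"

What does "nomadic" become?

di

What's happening: delete the last character, then keep only the last 2 characters.
Applying that to "nomadic" gives "di".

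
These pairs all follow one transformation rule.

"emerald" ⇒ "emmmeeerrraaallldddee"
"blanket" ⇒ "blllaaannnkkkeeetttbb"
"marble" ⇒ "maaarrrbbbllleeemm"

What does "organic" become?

orrrgggaaannniiicccoo

Looking at the pairs, the operation is to repeat every character 3 times, then move the first 2 characters to the end (rotate left by 2).
Starting from "organic": after the first operation, "ooorrrgggaaannniiiccc"; after the second, "orrrgggaaannniiicccoo".
(Check on "blanket": → "bbblllaaannnkkkeeettt" → "blllaaannnkkkeeetttbb" ✓)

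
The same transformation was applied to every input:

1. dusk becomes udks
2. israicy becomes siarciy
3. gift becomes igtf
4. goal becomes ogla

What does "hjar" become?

The pattern: swap each adjacent pair of characters (1↔2, 3↔4, ...).
"hjar" → "jhra".

jhra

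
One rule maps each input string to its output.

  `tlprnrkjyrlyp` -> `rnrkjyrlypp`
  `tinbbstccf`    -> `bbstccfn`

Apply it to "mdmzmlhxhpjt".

zmlhxhpjtm

What's happening: delete the first 2 characters, then move the first character to the end.
"mdmzmlhxhpjt" → "mzmlhxhpjt" → "zmlhxhpjtm".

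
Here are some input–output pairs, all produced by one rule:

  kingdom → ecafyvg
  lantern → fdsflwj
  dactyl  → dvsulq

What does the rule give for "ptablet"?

The rule is to shift every letter 8 places backward in the alphabet (wrapping around), then move the last character to the front.
For "ptablet", step one produces "hlstdwl"; step two turns that into "lhlstdw".

lhlstdw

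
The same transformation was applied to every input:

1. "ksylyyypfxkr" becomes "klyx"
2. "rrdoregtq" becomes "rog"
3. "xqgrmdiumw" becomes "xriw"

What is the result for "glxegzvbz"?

Rule — keep one character in every 3, starting at position 1 (positions 1st, 4th, 7th, ...).
So "glxegzvbz" becomes "gev".

gev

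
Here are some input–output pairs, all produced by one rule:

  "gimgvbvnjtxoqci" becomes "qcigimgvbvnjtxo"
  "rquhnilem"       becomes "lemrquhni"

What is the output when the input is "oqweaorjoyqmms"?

mmsoqweaorjoyq

Looking at the pairs, the operation is to move the last 3 characters to the front (rotate right by 3).
On "oqweaorjoyqmms" that produces "mmsoqweaorjoyq".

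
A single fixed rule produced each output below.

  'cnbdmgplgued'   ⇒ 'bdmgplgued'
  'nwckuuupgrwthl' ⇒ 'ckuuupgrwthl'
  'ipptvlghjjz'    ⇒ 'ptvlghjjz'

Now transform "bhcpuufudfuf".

The transformation: delete the first 2 characters.
So "bhcpuufudfuf" becomes "cpuufudfuf".

cpuufudfuf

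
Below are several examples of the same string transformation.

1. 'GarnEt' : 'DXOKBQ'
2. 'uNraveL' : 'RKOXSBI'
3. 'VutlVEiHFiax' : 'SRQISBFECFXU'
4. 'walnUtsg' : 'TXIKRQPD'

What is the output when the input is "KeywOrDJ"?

HBVTLOAG

Looking at the pairs, the operation is to shift every letter 3 places backward in the alphabet (wrapping around), then convert every letter to uppercase.
Applying both steps to "KeywOrDJ": "HbvtLoAG", then "HBVTLOAG".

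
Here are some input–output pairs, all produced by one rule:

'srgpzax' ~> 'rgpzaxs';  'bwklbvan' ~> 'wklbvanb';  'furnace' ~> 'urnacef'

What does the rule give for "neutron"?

eutronn

In each case the input is transformed by: move the first character to the end.
For "neutron" the result is "eutronn".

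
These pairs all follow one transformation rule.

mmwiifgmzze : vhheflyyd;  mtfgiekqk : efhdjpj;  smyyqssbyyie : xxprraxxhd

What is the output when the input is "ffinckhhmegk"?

Rule — shift every letter 1 place backward in the alphabet (wrapping around), then delete the first 2 characters.
So "ffinckhhmegk" becomes "hmbjggldfj".

hmbjggldfj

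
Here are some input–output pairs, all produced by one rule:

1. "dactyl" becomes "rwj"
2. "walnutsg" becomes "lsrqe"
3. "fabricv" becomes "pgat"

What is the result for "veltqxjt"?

Rule — delete the first 3 characters, then shift every letter 2 places backward in the alphabet (wrapping around).
For "veltqxjt" the result is "rovhr".

rovhr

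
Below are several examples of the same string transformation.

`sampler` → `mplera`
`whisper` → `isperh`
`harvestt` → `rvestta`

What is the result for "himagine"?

The rule is to delete the first character, then move the first character to the end.
For "himagine" the result is "maginei".
(Check on "harvestt": → "arvestt" → "rvestta" ✓)

maginei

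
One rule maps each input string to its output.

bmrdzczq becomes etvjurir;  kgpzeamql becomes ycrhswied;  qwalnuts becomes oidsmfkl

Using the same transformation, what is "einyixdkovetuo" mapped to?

awqfpacvnglwgm

Looking at the pairs, the operation is to swap each adjacent pair of characters (1↔2, 3↔4, ...), then shift every letter 8 places backward in the alphabet (wrapping around).
On "einyixdkovetuo" that produces "awqfpacvnglwgm".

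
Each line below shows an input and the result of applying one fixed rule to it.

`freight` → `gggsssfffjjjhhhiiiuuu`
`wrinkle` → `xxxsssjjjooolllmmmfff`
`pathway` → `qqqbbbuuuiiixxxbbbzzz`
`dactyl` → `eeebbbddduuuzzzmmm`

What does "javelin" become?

Rule — shift every letter 1 place forward in the alphabet (wrapping around), then repeat every character 3 times.
Applying that to "javelin" gives "kkkbbbwwwfffmmmjjjooo".
(Check on "pathway": → "qbuixbz" → "qqqbbbuuuiiixxxbbbzzz" ✓)

kkkbbbwwwfffmmmjjjooo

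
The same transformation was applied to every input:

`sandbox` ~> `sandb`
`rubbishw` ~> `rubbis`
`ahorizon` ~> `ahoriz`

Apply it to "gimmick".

gimmi

The rule is to delete the last 2 characters.
On "gimmick" that produces "gimmi".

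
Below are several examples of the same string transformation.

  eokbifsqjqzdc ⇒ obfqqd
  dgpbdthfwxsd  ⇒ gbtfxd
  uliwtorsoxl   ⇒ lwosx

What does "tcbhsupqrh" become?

chuqh

What's happening: keep every other character starting from the second (positions 2nd, 4th, 6th, ...).
So "tcbhsupqrh" becomes "chuqh".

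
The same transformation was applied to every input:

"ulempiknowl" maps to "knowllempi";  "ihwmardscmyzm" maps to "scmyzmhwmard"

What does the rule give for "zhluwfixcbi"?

The pattern: delete the first character, then swap the front and back halves of the string.
On "zhluwfixcbi": the first step gives "hluwfixcbi", and the second then gives "ixcbihluwf".
(Check on "ihwmardscmyzm": → "hwmardscmyzm" → "scmyzmhwmard" ✓)

ixcbihluwf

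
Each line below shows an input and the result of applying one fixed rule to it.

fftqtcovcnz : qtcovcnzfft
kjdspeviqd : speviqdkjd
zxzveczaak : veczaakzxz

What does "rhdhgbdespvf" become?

In each case the input is transformed by: move the first 3 characters to the end (rotate left by 3).
So "rhdhgbdespvf" becomes "hgbdespvfrhd".

hgbdespvfrhd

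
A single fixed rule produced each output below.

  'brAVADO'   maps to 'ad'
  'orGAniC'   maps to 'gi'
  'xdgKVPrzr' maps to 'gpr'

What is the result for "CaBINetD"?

be

What's happening: keep one character in every 3, starting at position 3 (positions 3rd, 6th, 9th, ...), then convert every letter to lowercase.
Starting from "CaBINetD": after the first operation, "Be"; after the second, "be".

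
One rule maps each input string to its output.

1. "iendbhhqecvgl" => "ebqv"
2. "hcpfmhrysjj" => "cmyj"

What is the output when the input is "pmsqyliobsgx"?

myog

Rule — keep one character in every 3, starting at position 2 (positions 2nd, 5th, 8th, ...).
So "pmsqyliobsgx" becomes "myog".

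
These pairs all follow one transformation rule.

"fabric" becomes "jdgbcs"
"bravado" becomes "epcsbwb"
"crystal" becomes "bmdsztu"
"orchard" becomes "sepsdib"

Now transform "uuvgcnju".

What's happening: move the last 2 characters to the front (rotate right by 2), then shift every letter 1 place forward in the alphabet (wrapping around).
Starting from "uuvgcnju": after the first operation, "juuuvgcn"; after the second, "kvvvwhdo".

kvvvwhdo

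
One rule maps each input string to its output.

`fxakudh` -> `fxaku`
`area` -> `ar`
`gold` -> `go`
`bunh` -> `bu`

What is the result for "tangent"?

tange

What's happening: delete the last 2 characters.
So "tangent" becomes "tange".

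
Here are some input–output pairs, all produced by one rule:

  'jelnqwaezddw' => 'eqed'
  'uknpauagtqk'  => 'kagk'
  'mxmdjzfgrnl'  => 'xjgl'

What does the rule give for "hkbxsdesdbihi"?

Each output is the input with this applied: keep one character in every 3, starting at position 2 (positions 2nd, 5th, 8th, ...).
Applying that to "hkbxsdesdbihi" gives "kssi".

kssi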